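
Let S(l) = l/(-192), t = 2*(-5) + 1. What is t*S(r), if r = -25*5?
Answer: -375/64 ≈ -5.8594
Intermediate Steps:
t = -9 (t = -10 + 1 = -9)
r = -125
S(l) = -l/192 (S(l) = l*(-1/192) = -l/192)
t*S(r) = -(-3)*(-125)/64 = -9*125/192 = -375/64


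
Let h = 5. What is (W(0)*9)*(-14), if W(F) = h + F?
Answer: -630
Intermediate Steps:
W(F) = 5 + F
(W(0)*9)*(-14) = ((5 + 0)*9)*(-14) = (5*9)*(-14) = 45*(-14) = -630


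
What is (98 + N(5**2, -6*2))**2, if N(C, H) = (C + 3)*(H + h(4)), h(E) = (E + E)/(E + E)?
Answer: 44100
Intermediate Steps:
h(E) = 1 (h(E) = (2*E)/((2*E)) = (2*E)*(1/(2*E)) = 1)
N(C, H) = (1 + H)*(3 + C) (N(C, H) = (C + 3)*(H + 1) = (3 + C)*(1 + H) = (1 + H)*(3 + C))
(98 + N(5**2, -6*2))**2 = (98 + (3 + 5**2 + 3*(-6*2) + 5**2*(-6*2)))**2 = (98 + (3 + 25 + 3*(-12) + 25*(-12)))**2 = (98 + (3 + 25 - 36 - 300))**2 = (98 - 308)**2 = (-210)**2 = 44100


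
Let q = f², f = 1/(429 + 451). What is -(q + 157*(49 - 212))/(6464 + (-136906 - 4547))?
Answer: -19817670399/104535481600 ≈ -0.18958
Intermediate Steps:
f = 1/880 ≈ 0.0011364
q = 1/774400 (q = (1/880)² = 1/774400 ≈ 1.2913e-6)
-(q + 157*(49 - 212))/(6464 + (-136906 - 4547)) = -(1/774400 + 157*(49 - 212))/(6464 + (-136906 - 4547)) = -(1/774400 + 157*(-163))/(6464 - 141453) = -(1/774400 - 25591)/(-134989) = -(-19817670399)*(-1)/(774400*134989) = -1*19817670399/104535481600 = -19817670399/104535481600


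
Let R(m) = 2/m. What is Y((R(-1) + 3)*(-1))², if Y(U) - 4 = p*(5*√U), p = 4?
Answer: -384 + 160*I ≈ -384.0 + 160.0*I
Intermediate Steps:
Y(U) = 4 + 20*√U (Y(U) = 4 + 4*(5*√U) = 4 + 20*√U)
Y((R(-1) + 3)*(-1))² = (4 + 20*√((2/(-1) + 3)*(-1)))² = (4 + 20*√((2*(-1) + 3)*(-1)))² = (4 + 20*√((-2 + 3)*(-1)))² = (4 + 20*√(1*(-1)))² = (4 + 20*√(-1))² = (4 + 20*I)²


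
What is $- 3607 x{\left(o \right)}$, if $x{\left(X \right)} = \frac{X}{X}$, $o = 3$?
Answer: $-3607$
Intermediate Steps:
$x{\left(X \right)} = 1$
$- 3607 x{\left(o \right)} = \left(-3607\right) 1 = -3607$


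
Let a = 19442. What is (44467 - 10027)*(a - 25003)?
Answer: -191520840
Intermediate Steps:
(44467 - 10027)*(a - 25003) = (44467 - 10027)*(19442 - 25003) = 34440*(-5561) = -191520840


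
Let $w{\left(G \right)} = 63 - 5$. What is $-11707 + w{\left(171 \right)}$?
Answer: $-11649$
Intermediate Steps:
$w{\left(G \right)} = 58$ ($w{\left(G \right)} = 63 - 5 = 58$)
$-11707 + w{\left(171 \right)} = -11707 + 58 = -11649$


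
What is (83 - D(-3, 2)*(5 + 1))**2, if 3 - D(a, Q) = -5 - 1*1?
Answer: 841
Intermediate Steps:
D(a, Q) = 9 (D(a, Q) = 3 - (-5 - 1*1) = 3 - (-5 - 1) = 3 - 1*(-6) = 3 + 6 = 9)
(83 - D(-3, 2)*(5 + 1))**2 = (83 - 9*(5 + 1))**2 = (83 - 9*6)**2 = (83 - 1*54)**2 = (83 - 54)**2 = 29**2 = 841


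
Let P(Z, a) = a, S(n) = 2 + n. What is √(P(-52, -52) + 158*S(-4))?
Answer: 4*I*√23 ≈ 19.183*I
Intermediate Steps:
√(P(-52, -52) + 158*S(-4)) = √(-52 + 158*(2 - 4)) = √(-52 + 158*(-2)) = √(-52 - 316) = √(-368) = 4*I*√23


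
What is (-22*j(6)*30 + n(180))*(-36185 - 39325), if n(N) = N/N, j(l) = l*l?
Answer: 1794042090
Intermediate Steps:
j(l) = l²
n(N) = 1
(-22*j(6)*30 + n(180))*(-36185 - 39325) = (-22*6²*30 + 1)*(-36185 - 39325) = (-22*36*30 + 1)*(-75510) = (-792*30 + 1)*(-75510) = (-23760 + 1)*(-75510) = -23759*(-75510) = 1794042090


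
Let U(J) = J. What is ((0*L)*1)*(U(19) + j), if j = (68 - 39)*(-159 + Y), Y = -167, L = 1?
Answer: 0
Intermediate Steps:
j = -9454 (j = (68 - 39)*(-159 - 167) = 29*(-326) = -9454)
((0*L)*1)*(U(19) + j) = ((0*1)*1)*(19 - 9454) = (0*1)*(-9435) = 0*(-9435) = 0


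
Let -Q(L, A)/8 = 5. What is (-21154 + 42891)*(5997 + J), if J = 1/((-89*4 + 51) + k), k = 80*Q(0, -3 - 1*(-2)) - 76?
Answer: 466807639672/3581 ≈ 1.3036e+8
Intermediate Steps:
Q(L, A) = -40 (Q(L, A) = -8*5 = -40)
k = -3276 (k = 80*(-40) - 76 = -3200 - 76 = -3276)
J = -1/3581 (J = 1/((-89*4 + 51) - 3276) = 1/((-356 + 51) - 3276) = 1/(-305 - 3276) = 1/(-3581) = -1/3581 ≈ -0.00027925)
(-21154 + 42891)*(5997 + J) = (-21154 + 42891)*(5997 - 1/3581) = 21737*(21475256/3581) = 466807639672/3581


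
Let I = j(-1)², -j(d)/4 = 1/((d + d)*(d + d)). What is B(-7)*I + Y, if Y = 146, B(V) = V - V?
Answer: 146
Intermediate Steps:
B(V) = 0
j(d) = -1/d² (j(d) = -4/(d + d)² = -4*1/(4*d²) = -1/d²)
I = 1 (I = (-1/(-1)²)² = (-1*1)² = (-1)² = 1)
B(-7)*I + Y = 0*1 + 146 = 0 + 146 = 146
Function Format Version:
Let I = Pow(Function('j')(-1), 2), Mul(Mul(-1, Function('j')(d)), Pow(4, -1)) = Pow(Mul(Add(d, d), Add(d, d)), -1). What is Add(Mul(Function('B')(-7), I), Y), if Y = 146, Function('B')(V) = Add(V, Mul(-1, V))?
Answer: 146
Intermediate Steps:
Function('B')(V) = 0
Function('j')(d) = Mul(-1, Pow(d, -2)) (Function('j')(d) = Mul(-4, Pow(Mul(Add(d, d), Add(d, d)), -1)) = Mul(-4, Pow(Mul(Mul(2, d), Mul(2, d)), -1)) = Mul(-4, Pow(Mul(4, Pow(d, 2)), -1)) = Mul(-4, Mul(Rational(1, 4), Pow(d, -2))) = Mul(-1, Pow(d, -2)))
I = 1 (I = Pow(Mul(-1, Pow(-1, -2)), 2) = Pow(Mul(-1, 1), 2) = Pow(-1, 2) = 1)
Add(Mul(Function('B')(-7), I), Y) = Add(Mul(0, 1), 146) = Add(0, 146) = 146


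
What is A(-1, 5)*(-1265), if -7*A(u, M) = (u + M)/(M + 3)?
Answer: 1265/14 ≈ 90.357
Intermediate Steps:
A(u, M) = -(M + u)/(7*(3 + M)) (A(u, M) = -(u + M)/(7*(M + 3)) = -(M + u)/(7*(3 + M)))
A(-1, 5)*(-1265) = ((-1*5 - 1*(-1))/(7*(3 + 5)))*(-1265) = ((1/7)*(-5 + 1)/8)*(-1265) = ((1/7)*(1/8)*(-4))*(-1265) = -1/14*(-1265) = 1265/14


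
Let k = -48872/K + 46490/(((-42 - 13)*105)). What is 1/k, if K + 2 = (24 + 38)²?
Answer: -2218755/46085038 ≈ -0.048145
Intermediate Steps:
K = 3842 (K = -2 + (24 + 38)² = -2 + 62² = -2 + 3844 = 3842)
k = -46085038/2218755 (k = -48872/3842 + 46490/(((-42 - 13)*105)) = -48872*1/3842 + 46490/((-55*105)) = -24436/1921 + 46490/(-5775) = -24436/1921 + 46490*(-1/5775) = -24436/1921 - 9298/1155 = -46085038/2218755 ≈ -20.771)
1/k = 1/(-46085038/2218755) = -2218755/46085038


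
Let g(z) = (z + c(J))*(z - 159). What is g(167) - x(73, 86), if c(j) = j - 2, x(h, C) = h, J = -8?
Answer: 1183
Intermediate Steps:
c(j) = -2 + j
g(z) = (-159 + z)*(-10 + z) (g(z) = (z + (-2 - 8))*(z - 159) = (z - 10)*(-159 + z) = (-10 + z)*(-159 + z) = (-159 + z)*(-10 + z))
g(167) - x(73, 86) = (1590 + 167**2 - 169*167) - 1*73 = (1590 + 27889 - 28223) - 73 = 1256 - 73 = 1183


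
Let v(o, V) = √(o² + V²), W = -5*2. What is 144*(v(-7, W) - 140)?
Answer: -20160 + 144*√149 ≈ -18402.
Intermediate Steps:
W = -10
v(o, V) = √(V² + o²)
144*(v(-7, W) - 140) = 144*(√((-10)² + (-7)²) - 140) = 144*(√(100 + 49) - 140) = 144*(√149 - 140) = 144*(-140 + √149) = -20160 + 144*√149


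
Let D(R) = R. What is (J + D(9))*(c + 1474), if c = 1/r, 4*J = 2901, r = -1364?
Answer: 536812845/496 ≈ 1.0823e+6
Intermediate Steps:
J = 2901/4 (J = (¼)*2901 = 2901/4 ≈ 725.25)
c = -1/1364 (c = 1/(-1364) = -1/1364 ≈ -0.00073314)
(J + D(9))*(c + 1474) = (2901/4 + 9)*(-1/1364 + 1474) = (2937/4)*(2010535/1364) = 536812845/496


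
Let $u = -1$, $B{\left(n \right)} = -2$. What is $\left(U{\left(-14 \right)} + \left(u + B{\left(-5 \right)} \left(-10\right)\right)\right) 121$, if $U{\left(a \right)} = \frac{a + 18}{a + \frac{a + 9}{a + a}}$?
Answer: $\frac{876161}{387} \approx 2264.0$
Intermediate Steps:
$U{\left(a \right)} = \frac{18 + a}{a + \frac{9 + a}{2 a}}$
$\left(U{\left(-14 \right)} + \left(u + B{\left(-5 \right)} \left(-10\right)\right)\right) 121 = \left(2 \left(-14\right) \frac{1}{9 - 14 + 2 \left(-14\right)^{2}} \left(18 - 14\right) - -19\right) 121 = \left(2 \left(-14\right) \frac{1}{9 - 14 + 2 \cdot 196} \cdot 4 + \left(-1 + 20\right)\right) 121 = \left(2 \left(-14\right) \frac{1}{9 - 14 + 392} \cdot 4 + 19\right) 121 = \left(2 \left(-14\right) \frac{1}{387} \cdot 4 + 19\right) 121 = \left(- \frac{112}{387} + 19\right) 121 = \frac{7241}{387} \cdot 121 = \frac{876161}{387}$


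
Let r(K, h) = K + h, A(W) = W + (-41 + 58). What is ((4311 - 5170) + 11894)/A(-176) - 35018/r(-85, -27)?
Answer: 2165971/8904 ≈ 243.26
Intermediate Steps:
A(W) = 17 + W (A(W) = W + 17 = 17 + W)
((4311 - 5170) + 11894)/A(-176) - 35018/r(-85, -27) = ((4311 - 5170) + 11894)/(17 - 176) - 35018/(-85 - 27) = (-859 + 11894)/(-159) - 35018/(-112) = 11035*(-1/159) - 35018*(-1/112) = -11035/159 + 17509/56 = 2165971/8904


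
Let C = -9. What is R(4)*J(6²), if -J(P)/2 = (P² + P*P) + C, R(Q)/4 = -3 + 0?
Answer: 61992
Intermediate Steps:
R(Q) = -12 (R(Q) = 4*(-3 + 0) = 4*(-3) = -12)
J(P) = 18 - 4*P² (J(P) = -2*((P² + P*P) - 9) = -2*((P² + P²) - 9) = -2*(2*P² - 9) = -2*(-9 + 2*P²) = 18 - 4*P²)
R(4)*J(6²) = -12*(18 - 4*(6²)²) = -12*(18 - 4*36²) = -12*(18 - 4*1296) = -12*(18 - 5184) = -12*(-5166) = 61992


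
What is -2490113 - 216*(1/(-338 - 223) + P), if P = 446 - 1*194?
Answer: -475829843/187 ≈ -2.5445e+6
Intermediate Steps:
P = 252 (P = 446 - 194 = 252)
-2490113 - 216*(1/(-338 - 223) + P) = -2490113 - 216*(1/(-338 - 223) + 252) = -2490113 - 216*(1/(-561) + 252) = -2490113 - 216*(-1/561 + 252) = -2490113 - 216*141371/561 = -2490113 - 1*10178712/187 = -2490113 - 10178712/187 = -475829843/187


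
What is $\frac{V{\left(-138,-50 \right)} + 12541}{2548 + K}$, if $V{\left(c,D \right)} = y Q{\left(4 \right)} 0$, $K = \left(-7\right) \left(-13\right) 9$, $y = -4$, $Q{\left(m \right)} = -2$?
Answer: $\frac{12541}{3367} \approx 3.7247$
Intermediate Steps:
$K = 819$ ($K = 91 \cdot 9 = 819$)
$V{\left(c,D \right)} = 0$ ($V{\left(c,D \right)} = \left(-4\right) \left(-2\right) 0 = 8 \cdot 0 = 0$)
$\frac{V{\left(-138,-50 \right)} + 12541}{2548 + K} = \frac{0 + 12541}{2548 + 819} = \frac{12541}{3367}$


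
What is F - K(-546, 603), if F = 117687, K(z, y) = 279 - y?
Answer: 118011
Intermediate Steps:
F - K(-546, 603) = 117687 - (279 - 1*603) = 117687 - (279 - 603) = 117687 - 1*(-324) = 117687 + 324 = 118011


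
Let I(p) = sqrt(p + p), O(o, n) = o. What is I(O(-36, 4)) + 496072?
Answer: 496072 + 6*I*sqrt(2) ≈ 4.9607e+5 + 8.4853*I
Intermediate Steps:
I(p) = sqrt(2)*sqrt(p) (I(p) = sqrt(2*p) = sqrt(2)*sqrt(p))
I(O(-36, 4)) + 496072 = sqrt(2)*sqrt(-36) + 496072 = sqrt(2)*(6*I) + 496072 = 6*I*sqrt(2) + 496072 = 496072 + 6*I*sqrt(2)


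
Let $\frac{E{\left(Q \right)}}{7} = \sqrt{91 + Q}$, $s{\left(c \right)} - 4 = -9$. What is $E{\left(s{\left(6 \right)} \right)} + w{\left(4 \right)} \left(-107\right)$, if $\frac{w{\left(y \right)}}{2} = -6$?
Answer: $1284 + 7 \sqrt{86} \approx 1348.9$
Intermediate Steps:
$s{\left(c \right)} = -5$ ($s{\left(c \right)} = 4 - 9 = -5$)
$w{\left(y \right)} = -12$ ($w{\left(y \right)} = 2 \left(-6\right) = -12$)
$E{\left(Q \right)} = 7 \sqrt{91 + Q}$
$E{\left(s{\left(6 \right)} \right)} + w{\left(4 \right)} \left(-107\right) = 7 \sqrt{91 - 5} - -1284 = 7 \sqrt{86} + 1284 = 1284 + 7 \sqrt{86}$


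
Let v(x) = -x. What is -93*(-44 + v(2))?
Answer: 4278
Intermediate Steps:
-93*(-44 + v(2)) = -93*(-44 - 1*2) = -93*(-44 - 2) = -93*(-46) = 4278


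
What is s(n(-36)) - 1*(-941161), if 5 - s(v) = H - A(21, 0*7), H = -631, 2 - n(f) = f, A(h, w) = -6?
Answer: 941791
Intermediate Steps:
n(f) = 2 - f
s(v) = 630 (s(v) = 5 - (-631 - 1*(-6)) = 5 - (-631 + 6) = 5 - 1*(-625) = 5 + 625 = 630)
s(n(-36)) - 1*(-941161) = 630 - 1*(-941161) = 630 + 941161 = 941791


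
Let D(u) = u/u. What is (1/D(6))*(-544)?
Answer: -544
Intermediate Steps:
D(u) = 1
(1/D(6))*(-544) = (1/1)*(-544) = (1*1)*(-544) = 1*(-544) = -544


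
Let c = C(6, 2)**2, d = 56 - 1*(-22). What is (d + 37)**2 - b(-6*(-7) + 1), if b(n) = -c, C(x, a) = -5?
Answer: 13250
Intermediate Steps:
d = 78 (d = 56 + 22 = 78)
c = 25 (c = (-5)**2 = 25)
b(n) = -25 (b(n) = -1*25 = -25)
(d + 37)**2 - b(-6*(-7) + 1) = (78 + 37)**2 - 1*(-25) = 115**2 + 25 = 13225 + 25 = 13250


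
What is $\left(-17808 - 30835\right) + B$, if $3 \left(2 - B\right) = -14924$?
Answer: $- \frac{130999}{3} \approx -43666.0$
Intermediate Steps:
$B = \frac{14930}{3}$ ($B = 2 - - \frac{14924}{3} = 2 + \frac{14924}{3} = \frac{14930}{3} \approx 4976.7$)
$\left(-17808 - 30835\right) + B = \left(-17808 - 30835\right) + \frac{14930}{3} = -48643 + \frac{14930}{3} = - \frac{130999}{3}$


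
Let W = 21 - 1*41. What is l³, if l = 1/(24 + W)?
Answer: 1/64 ≈ 0.015625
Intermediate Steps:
W = -20 (W = 21 - 41 = -20)
l = ¼ (l = 1/(24 - 20) = 1/4 = ¼ ≈ 0.25000)
l³ = (¼)³ = 1/64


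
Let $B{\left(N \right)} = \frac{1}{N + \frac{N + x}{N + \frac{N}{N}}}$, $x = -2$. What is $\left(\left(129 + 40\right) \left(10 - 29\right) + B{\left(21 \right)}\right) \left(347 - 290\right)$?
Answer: $- \frac{88034733}{481} \approx -1.8302 \cdot 10^{5}$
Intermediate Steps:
$B{\left(N \right)} = \frac{1}{N + \frac{-2 + N}{1 + N}}$ ($B{\left(N \right)} = \frac{1}{N + \frac{N - 2}{N + \frac{N}{N}}} = \frac{1}{N + \frac{-2 + N}{N + 1}} = \frac{1}{N + \frac{-2 + N}{1 + N}}$)
$\left(\left(129 + 40\right) \left(10 - 29\right) + B{\left(21 \right)}\right) \left(347 - 290\right) = \left(\left(129 + 40\right) \left(10 - 29\right) + \frac{1 + 21}{-2 + 21^{2} + 2 \cdot 21}\right) \left(347 - 290\right) = \left(169 \left(-19\right) + \frac{1}{-2 + 441 + 42} \cdot 22\right) 57 = \left(-3211 + \frac{1}{481} \cdot 22\right) 57 = \left(-3211 + \frac{22}{481}\right) 57 = \left(- \frac{1544469}{481}\right) 57 = - \frac{88034733}{481}$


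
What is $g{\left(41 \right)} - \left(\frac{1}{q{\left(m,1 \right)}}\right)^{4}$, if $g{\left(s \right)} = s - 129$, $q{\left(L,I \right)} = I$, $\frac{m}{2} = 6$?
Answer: $-89$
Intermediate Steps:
$m = 12$ ($m = 2 \cdot 6 = 12$)
$g{\left(s \right)} = -129 + s$ ($g{\left(s \right)} = s - 129 = -129 + s$)
$g{\left(41 \right)} - \left(\frac{1}{q{\left(m,1 \right)}}\right)^{4} = \left(-129 + 41\right) - \left(1^{-1}\right)^{4} = -88 - 1^{4} = -88 - 1 = -89$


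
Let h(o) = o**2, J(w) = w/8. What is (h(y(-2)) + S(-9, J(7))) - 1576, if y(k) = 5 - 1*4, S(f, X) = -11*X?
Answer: -12677/8 ≈ -1584.6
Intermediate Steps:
J(w) = w/8 (J(w) = w*(1/8) = w/8)
y(k) = 1 (y(k) = 5 - 4 = 1)
(h(y(-2)) + S(-9, J(7))) - 1576 = (1**2 - 11*7/8) - 1576 = (1 - 11*7/8) - 1576 = (1 - 77/8) - 1576 = -69/8 - 1576 = -12677/8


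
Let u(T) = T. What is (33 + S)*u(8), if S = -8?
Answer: 200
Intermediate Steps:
(33 + S)*u(8) = (33 - 8)*8 = 25*8 = 200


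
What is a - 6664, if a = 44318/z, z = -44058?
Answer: -146823415/22029 ≈ -6665.0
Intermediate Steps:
a = -22159/22029 (a = 44318/(-44058) = 44318*(-1/44058) = -22159/22029 ≈ -1.0059)
a - 6664 = -22159/22029 - 6664 = -146823415/22029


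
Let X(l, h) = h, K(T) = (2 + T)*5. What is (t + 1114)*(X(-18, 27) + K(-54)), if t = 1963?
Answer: -716941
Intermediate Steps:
K(T) = 10 + 5*T
(t + 1114)*(X(-18, 27) + K(-54)) = (1963 + 1114)*(27 + (10 + 5*(-54))) = 3077*(27 + (10 - 270)) = 3077*(27 - 260) = 3077*(-233) = -716941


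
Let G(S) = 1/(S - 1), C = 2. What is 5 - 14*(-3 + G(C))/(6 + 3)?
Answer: 73/9 ≈ 8.1111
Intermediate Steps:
G(S) = 1/(-1 + S)
5 - 14*(-3 + G(C))/(6 + 3) = 5 - 14*(-3 + 1/(-1 + 2))/(6 + 3) = 5 - 14*(-3 + 1/1)/9 = 5 - 14*(-3 + 1)/9 = 5 - (-28)/9 = 5 - 14*(-2/9) = 5 + 28/9 = 73/9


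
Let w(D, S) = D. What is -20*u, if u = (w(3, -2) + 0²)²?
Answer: -180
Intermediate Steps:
u = 9 (u = (3 + 0²)² = (3 + 0)² = 3² = 9)
-20*u = -20*9 = -180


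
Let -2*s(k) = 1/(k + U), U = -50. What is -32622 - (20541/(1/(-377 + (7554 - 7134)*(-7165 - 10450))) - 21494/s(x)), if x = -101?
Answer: 151982682823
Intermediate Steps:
s(k) = -1/(2*(-50 + k)) (s(k) = -1/(2*(k - 50)) = -1/(2*(-50 + k)))
-32622 - (20541/(1/(-377 + (7554 - 7134)*(-7165 - 10450))) - 21494/s(x)) = -32622 - (20541/(1/(-377 + (7554 - 7134)*(-7165 - 10450))) - 21494/((-1/(-100 + 2*(-101))))) = -32622 - (20541/(1/(-377 + 420*(-17615))) - 21494/((-1/(-100 - 202)))) = -32622 - (20541/(1/(-377 - 7398300)) - 21494/((-1/(-302)))) = -32622 - (20541/(1/(-7398677)) - 21494/((-1*(-1/302)))) = -32622 - (20541/(-1/7398677) - 21494/1/302) = -32622 - (20541*(-7398677) - 21494*302) = -32622 - (-151976224257 - 6491188) = -32622 - 1*(-151982715445) = -32622 + 151982715445 = 151982682823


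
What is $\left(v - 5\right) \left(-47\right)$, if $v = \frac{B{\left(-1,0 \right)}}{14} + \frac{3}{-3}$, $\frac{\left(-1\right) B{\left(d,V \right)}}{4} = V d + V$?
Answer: $282$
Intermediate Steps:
$B{\left(d,V \right)} = - 4 V - 4 V d$ ($B{\left(d,V \right)} = - 4 \left(V d + V\right) = - 4 \left(V + V d\right) = - 4 V - 4 V d$)
$v = -1$ ($v = \frac{\left(-4\right) 0 \left(1 - 1\right)}{14} + \frac{3}{-3} = \left(-4\right) 0 \cdot 0 \cdot \frac{1}{14} + 3 \left(- \frac{1}{3}\right) = 0 \cdot \frac{1}{14} - 1 = 0 - 1 = -1$)
$\left(v - 5\right) \left(-47\right) = \left(-1 - 5\right) \left(-47\right) = \left(-6\right) \left(-47\right) = 282$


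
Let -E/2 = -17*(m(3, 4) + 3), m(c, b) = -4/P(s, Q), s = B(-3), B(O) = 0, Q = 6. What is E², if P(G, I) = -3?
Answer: 195364/9 ≈ 21707.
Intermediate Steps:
s = 0
m(c, b) = 4/3 (m(c, b) = -4/(-3) = -4*(-⅓) = 4/3)
E = 442/3 (E = -(-34)*(4/3 + 3) = -(-34)*13/3 = -2*(-221/3) = 442/3 ≈ 147.33)
E² = (442/3)² = 195364/9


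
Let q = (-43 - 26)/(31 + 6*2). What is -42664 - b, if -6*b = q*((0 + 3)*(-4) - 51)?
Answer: -3667655/86 ≈ -42647.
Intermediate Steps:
q = -69/43 (q = -69/(31 + 12) = -69/43 ≈ -1.6047)
b = -1449/86 (b = -(-23)*((0 + 3)*(-4) - 51)/86 = -(-23)*(3*(-4) - 51)/86 = -(-23)*(-12 - 51)/86 = -(-23)*(-63)/86 = -1/6*4347/43 = -1449/86 ≈ -16.849)
-42664 - b = -42664 - 1*(-1449/86) = -42664 + 1449/86 = -3667655/86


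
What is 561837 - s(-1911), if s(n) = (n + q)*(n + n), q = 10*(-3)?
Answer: -6856665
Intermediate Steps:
q = -30
s(n) = 2*n*(-30 + n) (s(n) = (n - 30)*(n + n) = (-30 + n)*(2*n) = 2*n*(-30 + n))
561837 - s(-1911) = 561837 - 2*(-1911)*(-30 - 1911) = 561837 - 2*(-1911)*(-1941) = 561837 - 1*7418502 = 561837 - 7418502 = -6856665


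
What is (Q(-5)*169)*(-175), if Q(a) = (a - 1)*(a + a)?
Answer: -1774500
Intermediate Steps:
Q(a) = 2*a*(-1 + a) (Q(a) = (-1 + a)*(2*a) = 2*a*(-1 + a))
(Q(-5)*169)*(-175) = ((2*(-5)*(-1 - 5))*169)*(-175) = ((2*(-5)*(-6))*169)*(-175) = (60*169)*(-175) = 10140*(-175) = -1774500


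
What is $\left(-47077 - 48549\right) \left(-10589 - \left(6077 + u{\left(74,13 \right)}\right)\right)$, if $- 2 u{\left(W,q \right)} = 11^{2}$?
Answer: $1587917543$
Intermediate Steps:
$u{\left(W,q \right)} = - \frac{121}{2}$ ($u{\left(W,q \right)} = - \frac{11^{2}}{2} = \left(- \frac{1}{2}\right) 121 = - \frac{121}{2}$)
$\left(-47077 - 48549\right) \left(-10589 - \left(6077 + u{\left(74,13 \right)}\right)\right) = \left(-47077 - 48549\right) \left(-10589 - \frac{12033}{2}\right) = - 95626 \left(-10589 + \left(-6077 + \frac{121}{2}\right)\right) = - 95626 \left(-10589 - \frac{12033}{2}\right) = \left(-95626\right) \left(- \frac{33211}{2}\right) = 1587917543$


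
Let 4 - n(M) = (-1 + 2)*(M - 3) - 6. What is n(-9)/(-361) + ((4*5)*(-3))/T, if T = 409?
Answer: -30658/147649 ≈ -0.20764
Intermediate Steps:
n(M) = 13 - M (n(M) = 4 - ((-1 + 2)*(M - 3) - 6) = 4 - (1*(-3 + M) - 6) = 4 - ((-3 + M) - 6) = 4 - (-9 + M) = 4 + (9 - M) = 13 - M)
n(-9)/(-361) + ((4*5)*(-3))/T = (13 - 1*(-9))/(-361) + ((4*5)*(-3))/409 = (13 + 9)*(-1/361) + (20*(-3))*(1/409) = 22*(-1/361) - 60*1/409 = -22/361 - 60/409 = -30658/147649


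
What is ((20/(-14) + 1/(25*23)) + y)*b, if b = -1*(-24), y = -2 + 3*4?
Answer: 828168/4025 ≈ 205.76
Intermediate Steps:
y = 10 (y = -2 + 12 = 10)
b = 24
((20/(-14) + 1/(25*23)) + y)*b = ((20/(-14) + 1/(25*23)) + 10)*24 = ((20*(-1/14) + (1/25)*(1/23)) + 10)*24 = ((-10/7 + 1/575) + 10)*24 = (-5743/4025 + 10)*24 = (34507/4025)*24 = 828168/4025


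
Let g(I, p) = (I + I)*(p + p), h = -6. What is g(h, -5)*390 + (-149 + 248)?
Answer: 46899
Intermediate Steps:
g(I, p) = 4*I*p (g(I, p) = (2*I)*(2*p) = 4*I*p)
g(h, -5)*390 + (-149 + 248) = (4*(-6)*(-5))*390 + (-149 + 248) = 120*390 + 99 = 46800 + 99 = 46899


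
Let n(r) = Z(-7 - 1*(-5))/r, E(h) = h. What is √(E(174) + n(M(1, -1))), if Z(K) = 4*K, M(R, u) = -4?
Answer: 4*√11 ≈ 13.266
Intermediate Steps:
n(r) = -8/r (n(r) = (4*(-7 - 1*(-5)))/r = (4*(-7 + 5))/r = (4*(-2))/r = -8/r)
√(E(174) + n(M(1, -1))) = √(174 - 8/(-4)) = √(174 - 8*(-¼)) = √(174 + 2) = √176 = 4*√11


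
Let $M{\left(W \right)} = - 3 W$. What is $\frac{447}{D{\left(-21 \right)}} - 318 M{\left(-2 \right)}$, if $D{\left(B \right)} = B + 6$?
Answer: $- \frac{9689}{5} \approx -1937.8$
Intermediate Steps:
$D{\left(B \right)} = 6 + B$
$\frac{447}{D{\left(-21 \right)}} - 318 M{\left(-2 \right)} = \frac{447}{6 - 21} - 318 \left(\left(-3\right) \left(-2\right)\right) = \frac{447}{-15} - 1908 = 447 \left(- \frac{1}{15}\right) - 1908 = - \frac{149}{5} - 1908 = - \frac{9689}{5}$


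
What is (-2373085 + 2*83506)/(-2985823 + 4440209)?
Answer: -2206073/1454386 ≈ -1.5168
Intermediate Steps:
(-2373085 + 2*83506)/(-2985823 + 4440209) = (-2373085 + 167012)/1454386 = -2206073*1/1454386 = -2206073/1454386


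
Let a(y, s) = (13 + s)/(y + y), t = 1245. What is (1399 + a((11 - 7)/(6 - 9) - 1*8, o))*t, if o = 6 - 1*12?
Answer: 13930305/8 ≈ 1.7413e+6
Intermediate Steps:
o = -6 (o = 6 - 12 = -6)
a(y, s) = (13 + s)/(2*y) (a(y, s) = (13 + s)/((2*y)) = (13 + s)*(1/(2*y)) = (13 + s)/(2*y))
(1399 + a((11 - 7)/(6 - 9) - 1*8, o))*t = (1399 + (13 - 6)/(2*((11 - 7)/(6 - 9) - 1*8)))*1245 = (1399 + (½)*7/(4/(-3) - 8))*1245 = (1399 + (½)*7/(4*(-⅓) - 8))*1245 = (1399 + (½)*7/(-4/3 - 8))*1245 = (1399 + (½)*7/(-28/3))*1245 = (1399 + (½)*(-3/28)*7)*1245 = (1399 - 3/8)*1245 = (11189/8)*1245 = 13930305/8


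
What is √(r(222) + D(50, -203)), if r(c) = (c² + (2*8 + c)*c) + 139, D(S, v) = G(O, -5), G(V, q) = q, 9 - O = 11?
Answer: √102254 ≈ 319.77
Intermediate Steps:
O = -2 (O = 9 - 1*11 = 9 - 11 = -2)
D(S, v) = -5
r(c) = 139 + c² + c*(16 + c) (r(c) = (c² + (16 + c)*c) + 139 = (c² + c*(16 + c)) + 139 = 139 + c² + c*(16 + c))
√(r(222) + D(50, -203)) = √((139 + 2*222² + 16*222) - 5) = √((139 + 2*49284 + 3552) - 5) = √((139 + 98568 + 3552) - 5) = √(102259 - 5) = √102254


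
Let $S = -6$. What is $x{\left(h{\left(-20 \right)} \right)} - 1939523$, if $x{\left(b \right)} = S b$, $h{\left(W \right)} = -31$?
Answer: $-1939337$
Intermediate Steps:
$x{\left(b \right)} = - 6 b$
$x{\left(h{\left(-20 \right)} \right)} - 1939523 = \left(-6\right) \left(-31\right) - 1939523 = 186 - 1939523 = -1939337$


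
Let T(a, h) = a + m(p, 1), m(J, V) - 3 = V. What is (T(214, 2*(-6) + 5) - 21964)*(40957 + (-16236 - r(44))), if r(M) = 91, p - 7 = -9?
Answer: -535603980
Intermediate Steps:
p = -2 (p = 7 - 9 = -2)
m(J, V) = 3 + V
T(a, h) = 4 + a (T(a, h) = a + (3 + 1) = a + 4 = 4 + a)
(T(214, 2*(-6) + 5) - 21964)*(40957 + (-16236 - r(44))) = ((4 + 214) - 21964)*(40957 + (-16236 - 1*91)) = (218 - 21964)*(40957 + (-16236 - 91)) = -21746*(40957 - 16327) = -21746*24630 = -535603980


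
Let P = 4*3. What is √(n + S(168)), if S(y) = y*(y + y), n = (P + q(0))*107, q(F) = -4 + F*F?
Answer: 2*√14326 ≈ 239.38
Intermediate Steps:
P = 12
q(F) = -4 + F²
n = 856 (n = (12 + (-4 + 0²))*107 = (12 + (-4 + 0))*107 = (12 - 4)*107 = 8*107 = 856)
S(y) = 2*y² (S(y) = y*(2*y) = 2*y²)
√(n + S(168)) = √(856 + 2*168²) = √(856 + 2*28224) = √(856 + 56448) = √57304 = 2*√14326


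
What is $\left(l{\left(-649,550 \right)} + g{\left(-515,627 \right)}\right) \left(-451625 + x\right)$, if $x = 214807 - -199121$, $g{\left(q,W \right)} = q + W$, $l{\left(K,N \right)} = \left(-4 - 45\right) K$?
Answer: $-1203024361$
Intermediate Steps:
$l{\left(K,N \right)} = - 49 K$
$g{\left(q,W \right)} = W + q$
$x = 413928$ ($x = 214807 + 199121 = 413928$)
$\left(l{\left(-649,550 \right)} + g{\left(-515,627 \right)}\right) \left(-451625 + x\right) = \left(\left(-49\right) \left(-649\right) + \left(627 - 515\right)\right) \left(-451625 + 413928\right) = \left(31801 + 112\right) \left(-37697\right) = 31913 \left(-37697\right) = -1203024361$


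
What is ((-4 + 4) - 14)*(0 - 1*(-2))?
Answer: -28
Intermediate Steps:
((-4 + 4) - 14)*(0 - 1*(-2)) = (0 - 14)*(0 + 2) = -14*2 = -28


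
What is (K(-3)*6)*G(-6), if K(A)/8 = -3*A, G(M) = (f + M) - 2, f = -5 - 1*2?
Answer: -6480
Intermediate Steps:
f = -7 (f = -5 - 2 = -7)
G(M) = -9 + M (G(M) = (-7 + M) - 2 = -9 + M)
K(A) = -24*A (K(A) = 8*(-3*A) = -24*A)
(K(-3)*6)*G(-6) = (-24*(-3)*6)*(-9 - 6) = (72*6)*(-15) = 432*(-15) = -6480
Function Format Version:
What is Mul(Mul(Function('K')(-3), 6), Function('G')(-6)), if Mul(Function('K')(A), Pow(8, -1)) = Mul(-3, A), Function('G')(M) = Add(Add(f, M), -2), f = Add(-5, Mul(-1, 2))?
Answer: -6480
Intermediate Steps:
f = -7 (f = Add(-5, -2) = -7)
Function('G')(M) = Add(-9, M) (Function('G')(M) = Add(Add(-7, M), -2) = Add(-9, M))
Function('K')(A) = Mul(-24, A) (Function('K')(A) = Mul(8, Mul(-3, A)) = Mul(-24, A))
Mul(Mul(Function('K')(-3), 6), Function('G')(-6)) = Mul(Mul(Mul(-24, -3), 6), Add(-9, -6)) = Mul(Mul(72, 6), -15) = Mul(432, -15) = -6480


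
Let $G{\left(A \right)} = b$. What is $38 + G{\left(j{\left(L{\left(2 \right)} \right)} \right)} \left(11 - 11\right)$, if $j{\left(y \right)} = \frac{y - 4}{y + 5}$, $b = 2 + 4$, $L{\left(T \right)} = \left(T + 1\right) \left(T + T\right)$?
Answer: $38$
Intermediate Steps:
$L{\left(T \right)} = 2 T \left(1 + T\right)$ ($L{\left(T \right)} = \left(1 + T\right) 2 T = 2 T \left(1 + T\right)$)
$b = 6$
$j{\left(y \right)} = \frac{-4 + y}{5 + y}$
$G{\left(A \right)} = 6$
$38 + G{\left(j{\left(L{\left(2 \right)} \right)} \right)} \left(11 - 11\right) = 38 + 6 \left(11 - 11\right) = 38 + 6 \cdot 0 = 38 + 0 = 38$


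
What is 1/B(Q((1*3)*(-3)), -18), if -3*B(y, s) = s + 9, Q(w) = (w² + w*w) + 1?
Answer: ⅓ ≈ 0.33333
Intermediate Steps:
Q(w) = 1 + 2*w² (Q(w) = (w² + w²) + 1 = 2*w² + 1 = 1 + 2*w²)
B(y, s) = -3 - s/3 (B(y, s) = -(s + 9)/3 = -(9 + s)/3 = -3 - s/3)
1/B(Q((1*3)*(-3)), -18) = 1/(-3 - ⅓*(-18)) = 1/(-3 + 6) = 1/3 = ⅓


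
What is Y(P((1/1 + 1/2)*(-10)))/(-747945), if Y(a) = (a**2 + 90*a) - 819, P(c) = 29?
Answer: -2632/747945 ≈ -0.0035190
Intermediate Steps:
Y(a) = -819 + a**2 + 90*a
Y(P((1/1 + 1/2)*(-10)))/(-747945) = (-819 + 29**2 + 90*29)/(-747945) = (-819 + 841 + 2610)*(-1/747945) = 2632*(-1/747945) = -2632/747945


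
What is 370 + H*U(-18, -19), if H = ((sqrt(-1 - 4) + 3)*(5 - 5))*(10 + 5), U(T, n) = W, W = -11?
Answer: 370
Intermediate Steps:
U(T, n) = -11
H = 0 (H = ((sqrt(-5) + 3)*0)*15 = ((I*sqrt(5) + 3)*0)*15 = ((3 + I*sqrt(5))*0)*15 = 0*15 = 0)
370 + H*U(-18, -19) = 370 + 0*(-11) = 370 + 0 = 370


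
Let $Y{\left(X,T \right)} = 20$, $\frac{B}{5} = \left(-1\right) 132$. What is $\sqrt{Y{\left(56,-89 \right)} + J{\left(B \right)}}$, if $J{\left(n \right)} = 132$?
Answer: $2 \sqrt{38} \approx 12.329$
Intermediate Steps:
$B = -660$ ($B = 5 \left(\left(-1\right) 132\right) = 5 \left(-132\right) = -660$)
$\sqrt{Y{\left(56,-89 \right)} + J{\left(B \right)}} = \sqrt{20 + 132} = \sqrt{152} = 2 \sqrt{38}$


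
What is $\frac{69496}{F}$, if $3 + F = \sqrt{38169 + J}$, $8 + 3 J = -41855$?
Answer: $\frac{625464}{72617} + \frac{138992 \sqrt{54483}}{72617} \approx 455.38$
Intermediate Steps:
$J = - \frac{41863}{3}$ ($J = - \frac{8}{3} + \frac{1}{3} \left(-41855\right) = - \frac{8}{3} - \frac{41855}{3} = - \frac{41863}{3} \approx -13954.0$)
$F = -3 + \frac{2 \sqrt{54483}}{3}$ ($F = -3 + \sqrt{38169 - \frac{41863}{3}} = -3 + \sqrt{\frac{72644}{3}} = -3 + \frac{2 \sqrt{54483}}{3} \approx 152.61$)
$\frac{69496}{F} = \frac{69496}{-3 + \frac{2 \sqrt{54483}}{3}}$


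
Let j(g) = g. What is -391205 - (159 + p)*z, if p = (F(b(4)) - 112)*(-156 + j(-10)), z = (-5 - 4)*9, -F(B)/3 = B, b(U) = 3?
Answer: 1248640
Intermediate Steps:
F(B) = -3*B
z = -81 (z = -9*9 = -81)
p = 20086 (p = (-3*3 - 112)*(-156 - 10) = (-9 - 112)*(-166) = -121*(-166) = 20086)
-391205 - (159 + p)*z = -391205 - (159 + 20086)*(-81) = -391205 - 20245*(-81) = -391205 - 1*(-1639845) = -391205 + 1639845 = 1248640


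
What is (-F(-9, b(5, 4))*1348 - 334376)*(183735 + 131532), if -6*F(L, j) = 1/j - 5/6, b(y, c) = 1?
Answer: -316217740183/3 ≈ -1.0541e+11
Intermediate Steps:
F(L, j) = 5/36 - 1/(6*j) (F(L, j) = -(1/j - 5/6)/6 = -(1/j - 5*⅙)/6 = -(1/j - ⅚)/6 = -(-⅚ + 1/j)/6 = 5/36 - 1/(6*j))
(-F(-9, b(5, 4))*1348 - 334376)*(183735 + 131532) = (-(1/36)*(-6 + 5*1)/1*1348 - 334376)*(183735 + 131532) = (-(1/36)*1*(-6 + 5)*1348 - 334376)*315267 = (-(1/36)*1*(-1)*1348 - 334376)*315267 = (-(-1)*1348/36 - 334376)*315267 = (-1*(-337/9) - 334376)*315267 = (337/9 - 334376)*315267 = -3009047/9*315267 = -316217740183/3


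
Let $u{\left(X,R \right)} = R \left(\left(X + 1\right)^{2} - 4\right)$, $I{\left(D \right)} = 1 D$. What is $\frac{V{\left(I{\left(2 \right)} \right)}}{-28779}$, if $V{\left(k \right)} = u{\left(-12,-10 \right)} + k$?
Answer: $\frac{1168}{28779} \approx 0.040585$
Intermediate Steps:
$I{\left(D \right)} = D$
$u{\left(X,R \right)} = R \left(-4 + \left(1 + X\right)^{2}\right)$ ($u{\left(X,R \right)} = R \left(\left(1 + X\right)^{2} - 4\right) = R \left(-4 + \left(1 + X\right)^{2}\right)$)
$V{\left(k \right)} = -1170 + k$ ($V{\left(k \right)} = - 10 \left(-4 + \left(1 - 12\right)^{2}\right) + k = - 10 \left(-4 + \left(-11\right)^{2}\right) + k = - 10 \left(-4 + 121\right) + k = \left(-10\right) 117 + k = -1170 + k$)
$\frac{V{\left(I{\left(2 \right)} \right)}}{-28779} = \frac{-1170 + 2}{-28779} = \left(-1168\right) \left(- \frac{1}{28779}\right) = \frac{1168}{28779}$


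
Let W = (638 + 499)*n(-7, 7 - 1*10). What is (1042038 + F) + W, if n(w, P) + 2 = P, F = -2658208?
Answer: -1621855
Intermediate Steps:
n(w, P) = -2 + P
W = -5685 (W = (638 + 499)*(-2 + (7 - 1*10)) = 1137*(-2 + (7 - 10)) = 1137*(-2 - 3) = 1137*(-5) = -5685)
(1042038 + F) + W = (1042038 - 2658208) - 5685 = -1616170 - 5685 = -1621855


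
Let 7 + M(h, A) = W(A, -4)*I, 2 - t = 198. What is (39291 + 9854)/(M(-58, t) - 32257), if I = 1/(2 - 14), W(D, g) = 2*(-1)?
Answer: -294870/193583 ≈ -1.5232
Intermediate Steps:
t = -196 (t = 2 - 1*198 = 2 - 198 = -196)
W(D, g) = -2
I = -1/12 (I = 1/(-12) = -1/12 ≈ -0.083333)
M(h, A) = -41/6 (M(h, A) = -7 - 2*(-1/12) = -7 + ⅙ = -41/6)
(39291 + 9854)/(M(-58, t) - 32257) = (39291 + 9854)/(-41/6 - 32257) = 49145/(-193583/6) = 49145*(-6/193583) = -294870/193583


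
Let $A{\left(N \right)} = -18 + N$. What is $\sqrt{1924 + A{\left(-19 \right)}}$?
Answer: $\sqrt{1887} \approx 43.44$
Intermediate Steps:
$\sqrt{1924 + A{\left(-19 \right)}} = \sqrt{1924 - 37} = \sqrt{1887}$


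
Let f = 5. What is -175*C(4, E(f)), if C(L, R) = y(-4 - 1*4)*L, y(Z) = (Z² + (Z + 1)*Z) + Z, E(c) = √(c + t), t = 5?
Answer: -78400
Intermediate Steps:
E(c) = √(5 + c) (E(c) = √(c + 5) = √(5 + c))
y(Z) = Z + Z² + Z*(1 + Z) (y(Z) = (Z² + (1 + Z)*Z) + Z = (Z² + Z*(1 + Z)) + Z = Z + Z² + Z*(1 + Z))
C(L, R) = 112*L (C(L, R) = (2*(-4 - 1*4)*(1 + (-4 - 1*4)))*L = (2*(-4 - 4)*(1 + (-4 - 4)))*L = (2*(-8)*(1 - 8))*L = (2*(-8)*(-7))*L = 112*L)
-175*C(4, E(f)) = -19600*4 = -175*448 = -78400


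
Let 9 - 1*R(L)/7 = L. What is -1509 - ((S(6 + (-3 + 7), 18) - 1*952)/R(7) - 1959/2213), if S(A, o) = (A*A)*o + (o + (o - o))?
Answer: -24320435/15491 ≈ -1570.0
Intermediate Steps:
R(L) = 63 - 7*L
S(A, o) = o + o*A² (S(A, o) = A²*o + (o + 0) = o*A² + o = o + o*A²)
-1509 - ((S(6 + (-3 + 7), 18) - 1*952)/R(7) - 1959/2213) = -1509 - ((18*(1 + (6 + (-3 + 7))²) - 1*952)/(63 - 7*7) - 1959/2213) = -1509 - ((18*(1 + (6 + 4)²) - 952)/(63 - 49) - 1959*1/2213) = -1509 - ((18*(1 + 10²) - 952)/14 - 1959/2213) = -1509 - ((18*(1 + 100) - 952)*(1/14) - 1959/2213) = -1509 - ((18*101 - 952)*(1/14) - 1959/2213) = -1509 - ((1818 - 952)*(1/14) - 1959/2213) = -1509 - (866*(1/14) - 1959/2213) = -1509 - (433/7 - 1959/2213) = -1509 - 1*944516/15491 = -1509 - 944516/15491 = -24320435/15491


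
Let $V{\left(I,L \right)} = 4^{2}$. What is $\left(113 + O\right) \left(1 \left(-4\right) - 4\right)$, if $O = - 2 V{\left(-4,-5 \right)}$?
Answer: $-648$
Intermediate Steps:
$V{\left(I,L \right)} = 16$
$O = -32$ ($O = \left(-2\right) 16 = -32$)
$\left(113 + O\right) \left(1 \left(-4\right) - 4\right) = \left(113 - 32\right) \left(1 \left(-4\right) - 4\right) = 81 \left(-4 - 4\right) = 81 \left(-8\right) = -648$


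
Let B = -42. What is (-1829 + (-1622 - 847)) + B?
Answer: -4340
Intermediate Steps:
(-1829 + (-1622 - 847)) + B = (-1829 + (-1622 - 847)) - 42 = (-1829 - 2469) - 42 = -4298 - 42 = -4340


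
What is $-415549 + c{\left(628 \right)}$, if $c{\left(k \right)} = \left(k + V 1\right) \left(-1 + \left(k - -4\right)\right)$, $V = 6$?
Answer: $-15495$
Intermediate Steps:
$c{\left(k \right)} = \left(3 + k\right) \left(6 + k\right)$ ($c{\left(k \right)} = \left(k + 6 \cdot 1\right) \left(-1 + \left(k - -4\right)\right) = \left(k + 6\right) \left(-1 + \left(k + 4\right)\right) = \left(6 + k\right) \left(-1 + \left(4 + k\right)\right) = \left(6 + k\right) \left(3 + k\right) = \left(3 + k\right) \left(6 + k\right)$)
$-415549 + c{\left(628 \right)} = -415549 + \left(18 + 628^{2} + 9 \cdot 628\right) = -415549 + \left(18 + 394384 + 5652\right) = -415549 + 400054 = -15495$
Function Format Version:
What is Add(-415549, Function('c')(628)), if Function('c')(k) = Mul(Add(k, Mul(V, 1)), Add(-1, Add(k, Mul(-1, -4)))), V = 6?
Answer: -15495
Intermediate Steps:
Function('c')(k) = Mul(Add(3, k), Add(6, k)) (Function('c')(k) = Mul(Add(k, Mul(6, 1)), Add(-1, Add(k, Mul(-1, -4)))) = Mul(Add(k, 6), Add(-1, Add(k, 4))) = Mul(Add(6, k), Add(-1, Add(4, k))) = Mul(Add(6, k), Add(3, k)) = Mul(Add(3, k), Add(6, k)))
Add(-415549, Function('c')(628)) = Add(-415549, Add(18, Pow(628, 2), Mul(9, 628))) = Add(-415549, Add(18, 394384, 5652)) = Add(-415549, 400054) = -15495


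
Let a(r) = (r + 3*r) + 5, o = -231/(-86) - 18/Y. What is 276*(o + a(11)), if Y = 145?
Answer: 88730826/6235 ≈ 14231.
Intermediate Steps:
o = 31947/12470 (o = -231/(-86) - 18/145 = -231*(-1/86) - 18*1/145 = 231/86 - 18/145 = 31947/12470 ≈ 2.5619)
a(r) = 5 + 4*r (a(r) = 4*r + 5 = 5 + 4*r)
276*(o + a(11)) = 276*(31947/12470 + (5 + 4*11)) = 276*(31947/12470 + (5 + 44)) = 276*(31947/12470 + 49) = 276*(642977/12470) = 88730826/6235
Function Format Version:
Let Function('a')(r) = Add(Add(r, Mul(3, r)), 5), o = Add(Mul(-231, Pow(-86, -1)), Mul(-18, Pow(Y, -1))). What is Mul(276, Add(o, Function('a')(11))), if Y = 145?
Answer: Rational(88730826, 6235) ≈ 14231.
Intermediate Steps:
o = Rational(31947, 12470) (o = Add(Mul(-231, Pow(-86, -1)), Mul(-18, Pow(145, -1))) = Add(Mul(-231, Rational(-1, 86)), Mul(-18, Rational(1, 145))) = Add(Rational(231, 86), Rational(-18, 145)) = Rational(31947, 12470) ≈ 2.5619)
Function('a')(r) = Add(5, Mul(4, r)) (Function('a')(r) = Add(Mul(4, r), 5) = Add(5, Mul(4, r)))
Mul(276, Add(o, Function('a')(11))) = Mul(276, Add(Rational(31947, 12470), Add(5, Mul(4, 11)))) = Mul(276, Add(Rational(31947, 12470), Add(5, 44))) = Mul(276, Add(Rational(31947, 12470), 49)) = Mul(276, Rational(642977, 12470)) = Rational(88730826, 6235)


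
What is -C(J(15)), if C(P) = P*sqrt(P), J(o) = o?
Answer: -15*sqrt(15) ≈ -58.095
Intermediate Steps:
C(P) = P**(3/2)
-C(J(15)) = -15**(3/2) = -15*sqrt(15)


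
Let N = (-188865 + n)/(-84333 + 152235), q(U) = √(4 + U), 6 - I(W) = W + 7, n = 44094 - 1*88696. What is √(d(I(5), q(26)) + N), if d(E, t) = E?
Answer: I*√43516965858/67902 ≈ 3.0722*I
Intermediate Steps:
n = -44602 (n = 44094 - 88696 = -44602)
I(W) = -1 - W (I(W) = 6 - (W + 7) = 6 - (7 + W) = 6 + (-7 - W) = -1 - W)
N = -233467/67902 (N = (-188865 - 44602)/(-84333 + 152235) = -233467/67902 ≈ -3.4383)
√(d(I(5), q(26)) + N) = √((-1 - 1*5) - 233467/67902) = √((-1 - 5) - 233467/67902) = √(-6 - 233467/67902) = √(-640879/67902) = I*√43516965858/67902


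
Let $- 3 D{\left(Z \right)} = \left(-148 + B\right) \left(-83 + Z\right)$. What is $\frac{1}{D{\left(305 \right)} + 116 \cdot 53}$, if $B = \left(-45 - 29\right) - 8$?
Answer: $\frac{1}{23168} \approx 4.3163 \cdot 10^{-5}$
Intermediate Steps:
$B = -82$ ($B = -74 - 8 = -82$)
$D{\left(Z \right)} = - \frac{19090}{3} + \frac{230 Z}{3}$ ($D{\left(Z \right)} = - \frac{\left(-148 - 82\right) \left(-83 + Z\right)}{3} = - \frac{\left(-230\right) \left(-83 + Z\right)}{3} = - \frac{19090 - 230 Z}{3} = - \frac{19090}{3} + \frac{230 Z}{3}$)
$\frac{1}{D{\left(305 \right)} + 116 \cdot 53} = \frac{1}{\left(- \frac{19090}{3} + \frac{230}{3} \cdot 305\right) + 116 \cdot 53} = \frac{1}{\left(- \frac{19090}{3} + \frac{70150}{3}\right) + 6148} = \frac{1}{17020 + 6148} = \frac{1}{23168}$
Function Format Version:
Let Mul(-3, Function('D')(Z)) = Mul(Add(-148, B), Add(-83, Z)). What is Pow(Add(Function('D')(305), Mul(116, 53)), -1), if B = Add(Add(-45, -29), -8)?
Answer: Rational(1, 23168) ≈ 4.3163e-5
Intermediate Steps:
B = -82 (B = Add(-74, -8) = -82)
Function('D')(Z) = Add(Rational(-19090, 3), Mul(Rational(230, 3), Z)) (Function('D')(Z) = Mul(Rational(-1, 3), Mul(Add(-148, -82), Add(-83, Z))) = Mul(Rational(-1, 3), Mul(-230, Add(-83, Z))) = Mul(Rational(-1, 3), Add(19090, Mul(-230, Z))) = Add(Rational(-19090, 3), Mul(Rational(230, 3), Z)))
Pow(Add(Function('D')(305), Mul(116, 53)), -1) = Pow(Add(Add(Rational(-19090, 3), Mul(Rational(230, 3), 305)), Mul(116, 53)), -1) = Pow(Add(Add(Rational(-19090, 3), Rational(70150, 3)), 6148), -1) = Pow(Add(17020, 6148), -1) = Pow(23168, -1) = Rational(1, 23168)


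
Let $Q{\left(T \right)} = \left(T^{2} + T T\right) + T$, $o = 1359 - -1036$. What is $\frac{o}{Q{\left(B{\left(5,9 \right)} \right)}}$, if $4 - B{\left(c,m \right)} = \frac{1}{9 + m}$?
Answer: $\frac{38799}{568} \approx 68.308$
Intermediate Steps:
$o = 2395$ ($o = 1359 + 1036 = 2395$)
$B{\left(c,m \right)} = 4 - \frac{1}{9 + m}$
$Q{\left(T \right)} = T + 2 T^{2}$ ($Q{\left(T \right)} = \left(T^{2} + T^{2}\right) + T = 2 T^{2} + T = T + 2 T^{2}$)
$\frac{o}{Q{\left(B{\left(5,9 \right)} \right)}} = \frac{2395}{\frac{35 + 4 \cdot 9}{9 + 9} \left(1 + 2 \frac{35 + 4 \cdot 9}{9 + 9}\right)} = \frac{2395}{\frac{35 + 36}{18} \left(1 + 2 \frac{35 + 36}{18}\right)} = \frac{2395}{\frac{1}{18} \cdot 71 \left(1 + 2 \cdot \frac{1}{18} \cdot 71\right)} = \frac{2395}{\frac{71}{18} \left(1 + 2 \cdot \frac{71}{18}\right)} = \frac{2395}{\frac{71}{18} \left(1 + \frac{71}{9}\right)} = \frac{2395}{\frac{71}{18} \cdot \frac{80}{9}} = \frac{2395}{\frac{2840}{81}} = 2395 \cdot \frac{81}{2840} = \frac{38799}{568}$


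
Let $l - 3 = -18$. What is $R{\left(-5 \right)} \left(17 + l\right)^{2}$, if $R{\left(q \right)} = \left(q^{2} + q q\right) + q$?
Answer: $180$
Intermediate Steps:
$l = -15$ ($l = 3 - 18 = -15$)
$R{\left(q \right)} = q + 2 q^{2}$ ($R{\left(q \right)} = \left(q^{2} + q^{2}\right) + q = 2 q^{2} + q = q + 2 q^{2}$)
$R{\left(-5 \right)} \left(17 + l\right)^{2} = - 5 \left(1 + 2 \left(-5\right)\right) \left(17 - 15\right)^{2} = - 5 \left(1 - 10\right) 2^{2} = \left(-5\right) \left(-9\right) 4 = 45 \cdot 4 = 180$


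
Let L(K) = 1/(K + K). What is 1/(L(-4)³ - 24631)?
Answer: -512/12611073 ≈ -4.0599e-5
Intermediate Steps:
L(K) = 1/(2*K)
1/(L(-4)³ - 24631) = 1/(((½)/(-4))³ - 24631) = 1/(((½)*(-¼))³ - 24631) = 1/((-⅛)³ - 24631) = 1/(-1/512 - 24631) = 1/(-12611073/512) = -512/12611073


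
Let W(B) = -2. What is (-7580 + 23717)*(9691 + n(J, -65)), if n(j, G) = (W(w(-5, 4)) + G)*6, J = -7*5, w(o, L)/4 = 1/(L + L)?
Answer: 149896593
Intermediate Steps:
w(o, L) = 2/L (w(o, L) = 4/(L + L) = 4/((2*L)) = 4*(1/(2*L)) = 2/L)
J = -35
n(j, G) = -12 + 6*G (n(j, G) = (-2 + G)*6 = -12 + 6*G)
(-7580 + 23717)*(9691 + n(J, -65)) = (-7580 + 23717)*(9691 + (-12 + 6*(-65))) = 16137*(9691 + (-12 - 390)) = 16137*(9691 - 402) = 16137*9289 = 149896593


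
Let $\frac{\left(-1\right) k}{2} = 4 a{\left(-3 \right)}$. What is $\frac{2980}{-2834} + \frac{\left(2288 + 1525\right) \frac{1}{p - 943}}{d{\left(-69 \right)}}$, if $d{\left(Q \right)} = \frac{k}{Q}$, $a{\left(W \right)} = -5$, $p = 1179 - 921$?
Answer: $\frac{331982449}{38825800} \approx 8.5506$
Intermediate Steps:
$p = 258$
$k = 40$ ($k = - 2 \cdot 4 \left(-5\right) = \left(-2\right) \left(-20\right) = 40$)
$d{\left(Q \right)} = \frac{40}{Q}$
$\frac{2980}{-2834} + \frac{\left(2288 + 1525\right) \frac{1}{p - 943}}{d{\left(-69 \right)}} = \frac{2980}{-2834} + \frac{\left(2288 + 1525\right) \frac{1}{258 - 943}}{40 \frac{1}{-69}} = 2980 \left(- \frac{1}{2834}\right) + \frac{3813 \frac{1}{-685}}{40 \left(- \frac{1}{69}\right)} = - \frac{1490}{1417} + \frac{3813 \left(- \frac{1}{685}\right)}{- \frac{40}{69}} = - \frac{1490}{1417} - - \frac{263097}{27400} = - \frac{1490}{1417} + \frac{263097}{27400} = \frac{331982449}{38825800}$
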